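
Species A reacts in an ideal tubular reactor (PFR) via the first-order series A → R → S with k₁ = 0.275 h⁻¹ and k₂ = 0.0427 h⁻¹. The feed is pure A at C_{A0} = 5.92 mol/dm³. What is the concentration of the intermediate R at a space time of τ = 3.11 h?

3.16 mol/dm³

For first-order series with pure A initially, C_R(τ) = k₁C_{A0}/(k₂−k₁)·(e^(−k₁τ) − e^(−k₂τ)).
e^(−k₁τ) = e^(−0.275×3.11) = e^(−0.8553) = 0.4252; e^(−k₂τ) = e^(−0.1328) = 0.8756.
C_R = 0.275×5.92/(0.0427−0.275) × (0.4252−0.8756) = (-7.008)×(-0.4505) = 3.157 mol/dm³.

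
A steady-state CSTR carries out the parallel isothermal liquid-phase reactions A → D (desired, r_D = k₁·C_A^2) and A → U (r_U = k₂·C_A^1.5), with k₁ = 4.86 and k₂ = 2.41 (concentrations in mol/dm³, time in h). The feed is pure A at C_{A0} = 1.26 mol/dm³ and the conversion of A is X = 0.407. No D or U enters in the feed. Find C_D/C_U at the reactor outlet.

Exit C_A = C_{A0}(1−X) = 1.26×0.593 = 0.7472 mol/dm³.
Rates in a CSTR are evaluated at the outlet concentration: r_D = 4.86×0.7472^2 = 2.713, r_U = 2.41×0.7472^1.5 = 1.557.
Overall selectivity = C_D/C_U = r_Dτ/(r_Uτ) = r_D/r_U = 1.74.

1.74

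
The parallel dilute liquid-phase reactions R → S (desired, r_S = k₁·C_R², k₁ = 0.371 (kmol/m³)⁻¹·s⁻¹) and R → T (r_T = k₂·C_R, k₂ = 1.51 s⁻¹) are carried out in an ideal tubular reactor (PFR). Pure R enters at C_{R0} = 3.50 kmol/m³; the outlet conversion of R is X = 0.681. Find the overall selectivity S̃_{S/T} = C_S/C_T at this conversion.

0.549

C_R = C_{R0}(1−X) = 1.116 kmol/m³.
Along a PFR/batch, dC_T/dC_R = −r_T/(r_S+r_T) = −k₂/(k₂+k₁·C_R).
Integrating from C_{R0} to C_R: C_T = (1.51/0.371)·ln[(1.51+0.371·3.50)/(1.51+0.371·1.12)] = 4.070·ln(2.808/1.924) = 1.539 kmol/m³.
Then C_S = (C_{R0}−C_R) − C_T = 2.384 − 1.539 = 0.8445 kmol/m³.
S̃_{S/T} = C_S/C_T = 0.8445/1.539 = 0.549.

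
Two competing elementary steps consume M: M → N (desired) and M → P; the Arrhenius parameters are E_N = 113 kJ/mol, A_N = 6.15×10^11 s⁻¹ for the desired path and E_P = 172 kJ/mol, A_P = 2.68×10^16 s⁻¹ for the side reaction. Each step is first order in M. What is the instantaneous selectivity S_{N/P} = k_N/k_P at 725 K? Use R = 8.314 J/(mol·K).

0.409

k_N/k_P = (A_N/A_P)·exp[−(E_N−E_P)/(RT)] = (A_N/A_P)·exp[(E_P−E_N)/(RT)].
(E_P−E_N)/(RT) = (172−113)×10³/(8.314×725) = 59000/6028 = 9.788.
k_N/k_P = (6.15×10^11/2.68×10^16)·exp(9.788) = 2.295×10^-5 × 17823 = 0.409.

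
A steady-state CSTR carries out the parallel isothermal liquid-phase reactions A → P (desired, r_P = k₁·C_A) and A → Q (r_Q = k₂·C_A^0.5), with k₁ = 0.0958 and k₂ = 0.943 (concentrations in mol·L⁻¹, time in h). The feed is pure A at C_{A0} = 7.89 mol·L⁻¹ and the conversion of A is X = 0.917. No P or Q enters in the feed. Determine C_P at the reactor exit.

0.550 mol·L⁻¹

Exit C_A = C_{A0}(1−X) = 7.89×0.0830 = 0.6549 mol·L⁻¹.
In a CSTR the entire volume is at exit conditions, so r_P = 0.0958×0.6549 = 0.06274 and r_Q = 0.943×0.6549^0.5 = 0.7631.
Fraction of consumed A going to P: r_P/(r_P+r_Q) = 0.07597.
C_P = 0.07597·C_{A0}·X = 0.07597×7.89×0.917 = 0.550 mol·L⁻¹.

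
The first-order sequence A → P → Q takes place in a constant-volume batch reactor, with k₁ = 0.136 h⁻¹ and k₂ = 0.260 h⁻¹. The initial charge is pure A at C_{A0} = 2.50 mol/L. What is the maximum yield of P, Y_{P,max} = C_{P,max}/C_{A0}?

At the optimum, C_{P,max}/C_{A0} = (k₁/k₂)^[k₂/(k₂−k₁)].
= (0.136/0.260)^(0.260/(0.260−0.136)) = (0.5231)^(2.097) = 0.2570.

0.257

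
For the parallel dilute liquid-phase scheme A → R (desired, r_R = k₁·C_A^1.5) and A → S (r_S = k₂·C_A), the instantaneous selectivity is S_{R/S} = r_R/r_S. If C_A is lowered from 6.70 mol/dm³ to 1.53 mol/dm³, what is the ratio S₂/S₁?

S_{R/S} = (k₁/k₂)·C_A^0.5, so S₂/S₁ = (C_{A,2}/C_{A,1})^0.5.
= (1.53/6.70)^0.5 = (0.2284)^0.5 = 0.478.
Selectivity toward R falls as C_A falls — high-concentration operation is favoured.

0.478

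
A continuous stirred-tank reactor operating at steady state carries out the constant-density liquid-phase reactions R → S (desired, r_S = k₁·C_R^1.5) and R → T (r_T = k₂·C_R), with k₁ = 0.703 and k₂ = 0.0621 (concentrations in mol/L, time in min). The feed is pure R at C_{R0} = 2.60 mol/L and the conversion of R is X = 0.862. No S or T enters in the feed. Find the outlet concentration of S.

Exit C_R = C_{R0}(1−X) = 2.60×0.138 = 0.3588 mol/L.
In a CSTR the entire volume is at exit conditions, so r_S = 0.703×0.3588^1.5 = 0.1511 and r_T = 0.0621×0.3588 = 0.02228.
Fraction of consumed R going to S: r_S/(r_S+r_T) = 0.8715.
C_S = 0.8715·C_{R0}·X = 0.8715×2.60×0.862 = 1.95 mol/L.

1.95 mol/L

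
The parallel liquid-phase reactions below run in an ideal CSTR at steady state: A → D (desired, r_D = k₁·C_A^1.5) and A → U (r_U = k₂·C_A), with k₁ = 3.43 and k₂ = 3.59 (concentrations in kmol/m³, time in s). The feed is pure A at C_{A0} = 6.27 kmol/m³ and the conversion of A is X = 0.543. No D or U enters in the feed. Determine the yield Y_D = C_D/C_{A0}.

0.336

Exit C_A = C_{A0}(1−X) = 6.27×0.457 = 2.865 kmol/m³.
Rates in a CSTR are evaluated at the outlet concentration: r_D = 3.43×2.865^1.5 = 16.64, r_U = 3.59×2.865 = 10.29.
Fraction of consumed A going to D: r_D/(r_D+r_U) = 0.6179.
C_D = 0.6179·C_{A0}·X = 0.6179×6.27×0.543 = 2.10 kmol/m³; Y_D = C_D/C_{A0} = 0.336.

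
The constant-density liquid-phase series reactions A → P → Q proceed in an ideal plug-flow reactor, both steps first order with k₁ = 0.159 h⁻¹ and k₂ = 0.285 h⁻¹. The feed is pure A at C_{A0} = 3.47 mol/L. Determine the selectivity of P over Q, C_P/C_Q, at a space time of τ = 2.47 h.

2.35

For first-order series with pure A initially, C_P(τ) = k₁C_{A0}/(k₂−k₁)·(e^(−k₁τ) − e^(−k₂τ)).
e^(−k₁τ) = e^(−0.159×2.47) = e^(−0.3927) = 0.6752; e^(−k₂τ) = e^(−0.7039) = 0.4946.
C_P = 0.159×3.47/(0.285−0.159) × (0.6752−0.4946) = 4.379×0.1806 = 0.7907 mol/L.
C_A = C_{A0}e^(−k₁τ) = 2.343 mol/L, so C_Q = C_{A0}−C_A−C_P = 0.3363 mol/L; C_P/C_Q = 2.35.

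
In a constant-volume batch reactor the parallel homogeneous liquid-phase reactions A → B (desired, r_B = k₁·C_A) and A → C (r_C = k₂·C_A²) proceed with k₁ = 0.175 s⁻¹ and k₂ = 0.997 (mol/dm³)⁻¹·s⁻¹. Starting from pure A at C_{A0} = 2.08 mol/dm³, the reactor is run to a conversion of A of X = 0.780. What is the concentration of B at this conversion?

C_A = C_{A0}(1−X) = 0.4576 mol/dm³.
Along a PFR/batch, dC_B/dC_A = −r_B/(r_B+r_C) = −k₁/(k₁+k₂·C_A).
Integrating from C_{A0} to C_A: C_B = (0.175/0.997)·ln[(0.175+0.997·2.08)/(0.175+0.997·0.458)] = 0.1755·ln(2.249/0.6312) = 0.2230 mol/dm³.

0.223 mol/dm³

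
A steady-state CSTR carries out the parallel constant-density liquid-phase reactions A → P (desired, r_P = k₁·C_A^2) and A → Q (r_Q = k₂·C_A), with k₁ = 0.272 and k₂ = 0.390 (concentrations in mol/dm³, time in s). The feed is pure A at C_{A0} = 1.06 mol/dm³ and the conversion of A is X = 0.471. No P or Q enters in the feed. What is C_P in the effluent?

Exit C_A = C_{A0}(1−X) = 1.06×0.529 = 0.5607 mol/dm³.
In a CSTR the entire volume is at exit conditions, so r_P = 0.272×0.5607^2 = 0.08552 and r_Q = 0.390×0.5607 = 0.2187.
Fraction of consumed A going to P: r_P/(r_P+r_Q) = 0.2811.
C_P = 0.2811·C_{A0}·X = 0.2811×1.06×0.471 = 0.140 mol/dm³.

0.140 mol/dm³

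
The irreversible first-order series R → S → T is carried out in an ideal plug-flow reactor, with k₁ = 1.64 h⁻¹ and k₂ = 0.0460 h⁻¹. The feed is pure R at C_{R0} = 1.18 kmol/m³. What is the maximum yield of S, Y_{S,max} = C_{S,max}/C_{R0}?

Evaluating C_S at τ_opt = ln(k₂/k₁)/(k₂−k₁) gives C_{S,max}/C_{R0} = (k₁/k₂)^[k₂/(k₂−k₁)].
= (1.64/0.0460)^(0.0460/(0.0460−1.64)) = (35.65)^(-0.02886) = 0.9020.

0.902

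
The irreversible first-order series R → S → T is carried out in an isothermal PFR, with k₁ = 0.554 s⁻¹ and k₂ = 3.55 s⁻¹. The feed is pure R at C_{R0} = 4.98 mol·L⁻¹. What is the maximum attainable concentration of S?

0.551 mol·L⁻¹

At the optimum, C_{S,max}/C_{R0} = (k₁/k₂)^[k₂/(k₂−k₁)].
= (0.554/3.55)^(3.55/(3.55−0.554)) = (0.1561)^(1.185) = 0.1107.
C_{S,max} = 0.1107×4.98 = 0.551 mol·L⁻¹.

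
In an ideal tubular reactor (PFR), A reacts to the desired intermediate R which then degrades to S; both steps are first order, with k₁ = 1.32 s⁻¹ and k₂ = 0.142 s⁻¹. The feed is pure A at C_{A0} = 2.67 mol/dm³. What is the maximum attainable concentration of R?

2.04 mol/dm³

Evaluating C_R at τ_opt = ln(k₂/k₁)/(k₂−k₁) gives C_{R,max}/C_{A0} = (k₁/k₂)^[k₂/(k₂−k₁)].
= (1.32/0.142)^(0.142/(0.142−1.32)) = (9.296)^(-0.1205) = 0.7643.
C_{R,max} = 0.7643×2.67 = 2.04 mol/dm³.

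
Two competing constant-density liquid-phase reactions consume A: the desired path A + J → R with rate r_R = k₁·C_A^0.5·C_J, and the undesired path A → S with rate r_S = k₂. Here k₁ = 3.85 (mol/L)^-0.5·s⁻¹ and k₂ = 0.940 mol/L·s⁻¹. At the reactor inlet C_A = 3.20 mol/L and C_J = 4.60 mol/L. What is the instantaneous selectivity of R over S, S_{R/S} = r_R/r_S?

33.7

S_{R/S} = r_R/r_S = (k₁·C_A^0.5·C_J)/(k₂) = (k₁/k₂)·C_A^0.5·C_J.
= (3.85×3.200^0.5×4.600) / (0.940) = 31.68/0.9400 = 33.7.
Since the desired path is higher order in A, keeping C_A high (PFR or concentrated feed) favours R.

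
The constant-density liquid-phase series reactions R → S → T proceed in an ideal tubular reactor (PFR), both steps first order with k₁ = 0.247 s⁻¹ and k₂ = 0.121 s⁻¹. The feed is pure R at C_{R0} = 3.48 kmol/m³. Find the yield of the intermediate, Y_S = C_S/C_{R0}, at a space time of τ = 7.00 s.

0.493

The intermediate concentration in a first-order A→B→C sequence is C_S = k₁C_{R0}(e^(−k₁τ) − e^(−k₂τ))/(k₂−k₁).
e^(−k₁τ) = e^(−0.247×7.00) = e^(−1.729) = 0.1775; e^(−k₂τ) = e^(−0.8470) = 0.4287.
C_S = 0.247×3.48/(0.121−0.247) × (0.1775−0.4287) = (-6.822)×(-0.2512) = 1.714 kmol/m³.
Y_S = C_S/C_{R0} = 1.714/3.48 = 0.493.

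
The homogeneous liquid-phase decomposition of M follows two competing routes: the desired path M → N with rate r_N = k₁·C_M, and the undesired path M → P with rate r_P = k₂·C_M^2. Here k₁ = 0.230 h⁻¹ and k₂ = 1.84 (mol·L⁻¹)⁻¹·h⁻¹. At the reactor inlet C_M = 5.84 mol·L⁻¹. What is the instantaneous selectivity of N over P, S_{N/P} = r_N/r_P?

0.0214

S_{N/P} = r_N/r_P = (k₁·C_M)/(k₂·C_M^2) = (k₁/k₂)·C_M⁻¹.
= (0.230×5.840) / (1.84×5.840^2) = 1.343/62.75 = 0.0214.
The undesired path is higher order in M, so low C_M (CSTR or dilute feed) favours N.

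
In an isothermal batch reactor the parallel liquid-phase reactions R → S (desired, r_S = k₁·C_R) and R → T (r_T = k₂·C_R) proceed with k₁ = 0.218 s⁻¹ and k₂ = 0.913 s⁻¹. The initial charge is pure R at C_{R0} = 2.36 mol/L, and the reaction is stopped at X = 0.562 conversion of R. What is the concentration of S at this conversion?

C_R = C_{R0}(1−X) = 1.034 mol/L.
Both paths are first order in R, so the instantaneous fraction to S is constant: dC_S/d(−C_R) = k₁/(k₁+k₂) = 0.1927.
C_S = 0.1927·(C_{R0}−C_R) = 0.1927×1.326 = 0.256 mol/L.

0.256 mol/L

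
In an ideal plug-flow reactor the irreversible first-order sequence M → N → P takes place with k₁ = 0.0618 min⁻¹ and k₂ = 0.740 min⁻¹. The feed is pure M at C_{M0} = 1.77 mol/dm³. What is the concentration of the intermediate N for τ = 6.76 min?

0.105 mol/dm³

Solving the coupled first-order balances gives C_N(τ) = [k₁/(k₂−k₁)]·C_{M0}·(e^(−k₁τ) − e^(−k₂τ)).
e^(−k₁τ) = e^(−0.0618×6.76) = e^(−0.4178) = 0.6585; e^(−k₂τ) = e^(−5.002) = 0.006722.
C_N = 0.0618×1.77/(0.740−0.0618) × (0.6585−0.006722) = 0.1613×0.6518 = 0.1051 mol/dm³.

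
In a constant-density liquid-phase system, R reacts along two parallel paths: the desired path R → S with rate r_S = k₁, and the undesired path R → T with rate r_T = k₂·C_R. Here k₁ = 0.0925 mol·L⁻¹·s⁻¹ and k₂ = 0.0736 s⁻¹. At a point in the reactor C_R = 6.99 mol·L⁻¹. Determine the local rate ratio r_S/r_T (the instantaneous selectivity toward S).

S_{S/T} = r_S/r_T = (k₁)/(k₂·C_R) = (k₁/k₂)·C_R⁻¹.
= (0.0925) / (0.0736×6.990) = 0.09250/0.5145 = 0.180.
The undesired path is higher order in R, so low C_R (CSTR or dilute feed) favours S.

0.180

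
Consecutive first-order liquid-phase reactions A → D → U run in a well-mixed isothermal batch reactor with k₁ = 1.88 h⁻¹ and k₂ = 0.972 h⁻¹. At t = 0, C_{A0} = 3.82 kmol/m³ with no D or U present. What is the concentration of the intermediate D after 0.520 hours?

Solving the coupled first-order balances gives C_D(t) = [k₁/(k₂−k₁)]·C_{A0}·(e^(−k₁t) − e^(−k₂t)).
e^(−k₁t) = e^(−1.88×0.520) = e^(−0.9776) = 0.3762; e^(−k₂t) = e^(−0.5054) = 0.6032.
C_D = 1.88×3.82/(0.972−1.88) × (0.3762−0.6032) = (-7.909)×(-0.2270) = 1.796 kmol/m³.

1.80 kmol/m³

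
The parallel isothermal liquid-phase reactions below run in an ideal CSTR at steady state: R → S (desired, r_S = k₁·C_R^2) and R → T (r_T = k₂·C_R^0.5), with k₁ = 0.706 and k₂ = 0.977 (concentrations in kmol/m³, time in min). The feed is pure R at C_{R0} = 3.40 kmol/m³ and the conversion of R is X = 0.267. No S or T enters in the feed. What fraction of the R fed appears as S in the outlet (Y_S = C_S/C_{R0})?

Exit C_R = C_{R0}(1−X) = 3.40×0.733 = 2.492 kmol/m³.
In a CSTR the entire volume is at exit conditions, so r_S = 0.706×2.492^2 = 4.385 and r_T = 0.977×2.492^0.5 = 1.542.
Fraction of consumed R going to S: r_S/(r_S+r_T) = 0.7398.
C_S = 0.7398·C_{R0}·X = 0.7398×3.40×0.267 = 0.672 kmol/m³; Y_S = C_S/C_{R0} = 0.198.

0.198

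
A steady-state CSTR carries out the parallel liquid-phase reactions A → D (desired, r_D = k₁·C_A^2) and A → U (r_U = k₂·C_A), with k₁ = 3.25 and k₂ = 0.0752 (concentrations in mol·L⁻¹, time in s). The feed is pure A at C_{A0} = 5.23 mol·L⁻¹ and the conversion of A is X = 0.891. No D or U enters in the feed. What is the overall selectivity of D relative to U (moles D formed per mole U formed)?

Exit C_A = C_{A0}(1−X) = 5.23×0.109 = 0.5701 mol·L⁻¹.
A CSTR operates uniformly at the exit composition, giving r_D = 1.056 and r_U = 0.04287 (each k·C_A^n at C_A = 0.5701).
Overall selectivity = C_D/C_U = r_Dτ/(r_Uτ) = r_D/r_U = 24.6.

24.6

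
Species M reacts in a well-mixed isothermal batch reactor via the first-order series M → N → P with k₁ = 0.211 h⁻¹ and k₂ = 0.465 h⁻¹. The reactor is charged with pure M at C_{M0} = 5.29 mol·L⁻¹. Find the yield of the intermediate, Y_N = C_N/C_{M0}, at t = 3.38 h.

0.235

Solving the coupled first-order balances gives C_N(t) = [k₁/(k₂−k₁)]·C_{M0}·(e^(−k₁t) − e^(−k₂t)).
e^(−k₁t) = e^(−0.211×3.38) = e^(−0.7132) = 0.4901; e^(−k₂t) = e^(−1.572) = 0.2077.
C_N = 0.211×5.29/(0.465−0.211) × (0.4901−0.2077) = 4.394×0.2824 = 1.241 mol·L⁻¹.
Y_N = C_N/C_{M0} = 1.241/5.29 = 0.235.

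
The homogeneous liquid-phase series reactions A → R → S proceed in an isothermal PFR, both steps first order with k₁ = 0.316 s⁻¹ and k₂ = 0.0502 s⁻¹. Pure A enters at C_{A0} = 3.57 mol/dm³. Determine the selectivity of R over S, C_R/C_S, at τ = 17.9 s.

The intermediate concentration in a first-order A→B→C sequence is C_R = k₁C_{A0}(e^(−k₁τ) − e^(−k₂τ))/(k₂−k₁).
e^(−k₁τ) = e^(−0.316×17.9) = e^(−5.656) = 0.003495; e^(−k₂τ) = e^(−0.8986) = 0.4071.
C_R = 0.316×3.57/(0.0502−0.316) × (0.003495−0.4071) = (-4.244)×(-0.4037) = 1.713 mol/dm³.
C_A = C_{A0}e^(−k₁τ) = 0.01248 mol/dm³, so C_S = C_{A0}−C_A−C_R = 1.844 mol/dm³; C_R/C_S = 0.929.

0.929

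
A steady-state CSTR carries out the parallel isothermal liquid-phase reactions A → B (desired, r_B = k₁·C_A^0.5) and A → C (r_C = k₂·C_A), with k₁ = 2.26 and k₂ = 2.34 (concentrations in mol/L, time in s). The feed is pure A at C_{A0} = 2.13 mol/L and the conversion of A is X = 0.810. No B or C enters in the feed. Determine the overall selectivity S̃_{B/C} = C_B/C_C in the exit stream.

1.52

Exit C_A = C_{A0}(1−X) = 2.13×0.190 = 0.4047 mol/L.
Rates in a CSTR are evaluated at the outlet concentration: r_B = 2.26×0.4047^0.5 = 1.438, r_C = 2.34×0.4047 = 0.9470.
Overall selectivity = C_B/C_C = r_Bτ/(r_Cτ) = r_B/r_C = 1.52.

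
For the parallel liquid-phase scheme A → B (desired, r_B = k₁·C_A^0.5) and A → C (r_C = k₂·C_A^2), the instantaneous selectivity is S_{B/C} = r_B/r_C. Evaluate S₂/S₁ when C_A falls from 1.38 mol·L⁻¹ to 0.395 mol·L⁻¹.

6.53

S_{B/C} = (k₁/k₂)·C_A^-1.5, so S₂/S₁ = (C_{A,2}/C_{A,1})^-1.5.
= (0.395/1.38)^(-1.5) = (0.2862)^(-1.5) = 6.53.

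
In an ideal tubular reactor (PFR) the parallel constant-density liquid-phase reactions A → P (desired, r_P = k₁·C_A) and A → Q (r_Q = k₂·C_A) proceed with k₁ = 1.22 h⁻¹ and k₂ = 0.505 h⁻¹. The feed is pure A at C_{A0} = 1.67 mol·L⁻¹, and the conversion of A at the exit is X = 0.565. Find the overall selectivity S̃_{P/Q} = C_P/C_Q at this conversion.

2.42

C_A = C_{A0}(1−X) = 0.7265 mol·L⁻¹.
Both paths are first order in A, so the instantaneous fraction to P is constant: dC_P/d(−C_A) = k₁/(k₁+k₂) = 0.7072.
C_P = 0.7072·(C_{A0}−C_A) = 0.7072×0.9435 = 0.667 mol·L⁻¹.
C_Q = (C_{A0}−C_A)−C_P = 0.2762 mol·L⁻¹; S̃_{P/Q} = 0.6673/0.2762 = 2.42.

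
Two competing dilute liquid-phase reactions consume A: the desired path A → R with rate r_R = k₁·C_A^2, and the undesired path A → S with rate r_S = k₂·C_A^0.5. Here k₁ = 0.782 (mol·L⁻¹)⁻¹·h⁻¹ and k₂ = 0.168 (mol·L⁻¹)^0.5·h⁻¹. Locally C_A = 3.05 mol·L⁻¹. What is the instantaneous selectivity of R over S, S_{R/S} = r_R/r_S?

S_{R/S} = r_R/r_S = (k₁·C_A^2)/(k₂·C_A^0.5) = (k₁/k₂)·C_A^1.5.
= (0.782×3.050^2) / (0.168×3.050^0.5) = 7.275/0.2934 = 24.8.
Since the desired path is higher order in A, keeping C_A high (PFR or concentrated feed) favours R.

24.8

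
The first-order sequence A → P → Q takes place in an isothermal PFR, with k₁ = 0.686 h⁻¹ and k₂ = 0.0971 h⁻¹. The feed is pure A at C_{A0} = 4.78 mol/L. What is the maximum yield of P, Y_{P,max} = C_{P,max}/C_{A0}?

At the optimum, C_{P,max}/C_{A0} = (k₁/k₂)^[k₂/(k₂−k₁)].
= (0.686/0.0971)^(0.0971/(0.0971−0.686)) = (7.065)^(-0.1649) = 0.7244.

0.724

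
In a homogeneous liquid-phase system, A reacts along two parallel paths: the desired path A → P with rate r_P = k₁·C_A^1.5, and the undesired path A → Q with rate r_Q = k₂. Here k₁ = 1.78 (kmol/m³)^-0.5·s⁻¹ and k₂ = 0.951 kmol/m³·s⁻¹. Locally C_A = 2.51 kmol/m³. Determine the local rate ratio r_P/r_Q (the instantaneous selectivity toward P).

S_{P/Q} = r_P/r_Q = (k₁·C_A^1.5)/(k₂) = (k₁/k₂)·C_A^1.5.
= (1.78×2.510^1.5) / (0.951) = 7.078/0.9510 = 7.44.
Since the desired path is higher order in A, keeping C_A high (PFR or concentrated feed) favours P.

7.44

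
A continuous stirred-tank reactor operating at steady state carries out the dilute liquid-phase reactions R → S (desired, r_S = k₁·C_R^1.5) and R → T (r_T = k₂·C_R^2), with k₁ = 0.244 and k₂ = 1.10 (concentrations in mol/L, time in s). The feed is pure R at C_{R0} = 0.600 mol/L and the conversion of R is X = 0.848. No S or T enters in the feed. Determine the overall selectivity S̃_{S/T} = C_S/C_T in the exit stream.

0.735

Exit C_R = C_{R0}(1−X) = 0.600×0.152 = 0.09120 mol/L.
In a CSTR the entire volume is at exit conditions, so r_S = 0.244×0.09120^1.5 = 0.006720 and r_T = 1.10×0.09120^2 = 0.009149.
Overall selectivity = C_S/C_T = r_Sτ/(r_Tτ) = r_S/r_T = 0.735.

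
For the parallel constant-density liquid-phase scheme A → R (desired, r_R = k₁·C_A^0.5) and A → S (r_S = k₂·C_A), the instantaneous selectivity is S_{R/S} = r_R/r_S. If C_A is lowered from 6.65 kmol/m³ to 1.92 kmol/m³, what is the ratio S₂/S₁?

1.86

S_{R/S} = (k₁/k₂)·C_A^-0.5, so S₂/S₁ = (C_{A,2}/C_{A,1})^-0.5.
= (1.92/6.65)^(-0.5) = (0.2887)^(-0.5) = 1.86.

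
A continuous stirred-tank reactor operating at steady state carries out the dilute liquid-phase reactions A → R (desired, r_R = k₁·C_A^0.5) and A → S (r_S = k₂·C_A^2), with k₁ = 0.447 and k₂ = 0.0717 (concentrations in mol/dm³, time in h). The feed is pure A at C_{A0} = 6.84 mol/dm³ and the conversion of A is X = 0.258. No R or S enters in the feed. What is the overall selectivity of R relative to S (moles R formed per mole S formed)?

0.545

Exit C_A = C_{A0}(1−X) = 6.84×0.742 = 5.075 mol/dm³.
A CSTR operates uniformly at the exit composition, giving r_R = 1.007 and r_S = 1.847 (each k·C_A^n at C_A = 5.075).
Overall selectivity = C_R/C_S = r_Rτ/(r_Sτ) = r_R/r_S = 0.545.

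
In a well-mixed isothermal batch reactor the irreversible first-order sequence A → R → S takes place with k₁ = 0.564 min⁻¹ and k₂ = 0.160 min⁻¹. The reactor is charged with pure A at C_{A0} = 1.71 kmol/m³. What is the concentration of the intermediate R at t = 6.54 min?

For first-order series with pure A initially, C_R(t) = k₁C_{A0}/(k₂−k₁)·(e^(−k₁t) − e^(−k₂t)).
e^(−k₁t) = e^(−0.564×6.54) = e^(−3.689) = 0.02501; e^(−k₂t) = e^(−1.046) = 0.3512.
C_R = 0.564×1.71/(0.160−0.564) × (0.02501−0.3512) = (-2.387)×(-0.3262) = 0.7787 kmol/m³.

0.779 kmol/m³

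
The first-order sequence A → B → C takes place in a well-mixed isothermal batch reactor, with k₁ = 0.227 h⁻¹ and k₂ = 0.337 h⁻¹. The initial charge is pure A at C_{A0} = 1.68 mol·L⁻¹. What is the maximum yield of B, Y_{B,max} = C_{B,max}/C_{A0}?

0.298

At the optimum, C_{B,max}/C_{A0} = (k₁/k₂)^[k₂/(k₂−k₁)].
= (0.227/0.337)^(0.337/(0.337−0.227)) = (0.6736)^(3.064) = 0.2980.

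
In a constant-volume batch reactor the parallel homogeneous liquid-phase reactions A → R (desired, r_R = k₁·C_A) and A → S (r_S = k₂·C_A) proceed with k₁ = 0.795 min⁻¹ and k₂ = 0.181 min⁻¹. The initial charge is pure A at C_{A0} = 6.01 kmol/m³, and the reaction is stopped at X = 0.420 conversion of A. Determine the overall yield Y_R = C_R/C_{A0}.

C_A = C_{A0}(1−X) = 3.486 kmol/m³.
Both paths are first order in A, so the instantaneous fraction to R is constant: dC_R/d(−C_A) = k₁/(k₁+k₂) = 0.8145.
C_R = 0.8145·(C_{A0}−C_A) = 0.8145×2.524 = 2.06 kmol/m³.
Y_R = C_R/C_{A0} = 2.056/6.01 = 0.342.

0.342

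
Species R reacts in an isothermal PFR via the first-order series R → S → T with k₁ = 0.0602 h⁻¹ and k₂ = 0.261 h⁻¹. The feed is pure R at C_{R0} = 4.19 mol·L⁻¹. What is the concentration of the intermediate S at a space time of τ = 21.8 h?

The intermediate concentration in a first-order A→B→C sequence is C_S = k₁C_{R0}(e^(−k₁τ) − e^(−k₂τ))/(k₂−k₁).
e^(−k₁τ) = e^(−0.0602×21.8) = e^(−1.312) = 0.2692; e^(−k₂τ) = e^(−5.690) = 0.003380.
C_S = 0.0602×4.19/(0.261−0.0602) × (0.2692−0.003380) = 1.256×0.2658 = 0.3339 mol·L⁻¹.

0.334 mol·L⁻¹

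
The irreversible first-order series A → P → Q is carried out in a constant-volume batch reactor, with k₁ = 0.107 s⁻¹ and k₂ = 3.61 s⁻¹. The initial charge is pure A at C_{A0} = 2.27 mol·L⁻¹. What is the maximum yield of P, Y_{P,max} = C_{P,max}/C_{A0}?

For a first-order series the maximum intermediate yield is C_{P,max}/C_{A0} = (k₁/k₂)^[k₂/(k₂−k₁)].
= (0.107/3.61)^(3.61/(3.61−0.107)) = (0.02964)^(1.031) = 0.02662.

0.0266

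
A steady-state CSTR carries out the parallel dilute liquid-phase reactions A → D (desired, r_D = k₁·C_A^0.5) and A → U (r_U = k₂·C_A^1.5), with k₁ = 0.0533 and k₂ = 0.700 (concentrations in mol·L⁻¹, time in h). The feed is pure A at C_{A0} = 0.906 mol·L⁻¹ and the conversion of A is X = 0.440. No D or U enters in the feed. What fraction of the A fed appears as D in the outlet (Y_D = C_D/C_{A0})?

Exit C_A = C_{A0}(1−X) = 0.906×0.560 = 0.5074 mol·L⁻¹.
Rates in a CSTR are evaluated at the outlet concentration: r_D = 0.0533×0.5074^0.5 = 0.03797, r_U = 0.700×0.5074^1.5 = 0.2530.
Fraction of consumed A going to D: r_D/(r_D+r_U) = 0.1305.
C_D = 0.1305·C_{A0}·X = 0.1305×0.906×0.440 = 0.0520 mol·L⁻¹; Y_D = C_D/C_{A0} = 0.0574.

0.0574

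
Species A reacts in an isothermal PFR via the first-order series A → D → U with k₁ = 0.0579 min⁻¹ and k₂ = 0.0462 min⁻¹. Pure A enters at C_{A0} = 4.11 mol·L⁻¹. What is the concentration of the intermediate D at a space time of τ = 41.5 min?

1.15 mol·L⁻¹

For first-order series with pure A initially, C_D(τ) = k₁C_{A0}/(k₂−k₁)·(e^(−k₁τ) − e^(−k₂τ)).
e^(−k₁τ) = e^(−0.0579×41.5) = e^(−2.403) = 0.09046; e^(−k₂τ) = e^(−1.917) = 0.1470.
C_D = 0.0579×4.11/(0.0462−0.0579) × (0.09046−0.1470) = (-20.34)×(-0.05654) = 1.150 mol·L⁻¹.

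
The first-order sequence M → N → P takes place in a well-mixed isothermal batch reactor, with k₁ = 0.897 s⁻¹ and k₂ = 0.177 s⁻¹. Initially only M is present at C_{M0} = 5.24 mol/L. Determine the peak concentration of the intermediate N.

At the optimum, C_{N,max}/C_{M0} = (k₁/k₂)^[k₂/(k₂−k₁)].
= (0.897/0.177)^(0.177/(0.177−0.897)) = (5.068)^(-0.2458) = 0.6710.
C_{N,max} = 0.6710×5.24 = 3.52 mol/L.

3.52 mol/L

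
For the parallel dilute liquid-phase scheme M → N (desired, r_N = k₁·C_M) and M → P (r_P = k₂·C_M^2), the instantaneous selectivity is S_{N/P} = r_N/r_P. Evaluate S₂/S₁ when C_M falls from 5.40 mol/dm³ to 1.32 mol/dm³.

4.09

S_{N/P} = (k₁/k₂)·C_M⁻¹, so S₂/S₁ = (C_{M,2}/C_{M,1})⁻¹.
= 5.40/1.32 = 4.09.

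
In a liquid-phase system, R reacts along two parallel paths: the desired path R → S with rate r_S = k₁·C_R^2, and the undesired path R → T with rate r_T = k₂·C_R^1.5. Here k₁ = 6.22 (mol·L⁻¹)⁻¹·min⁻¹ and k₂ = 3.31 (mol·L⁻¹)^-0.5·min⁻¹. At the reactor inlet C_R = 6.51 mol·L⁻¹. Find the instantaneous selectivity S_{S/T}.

S_{S/T} = r_S/r_T = (k₁·C_R^2)/(k₂·C_R^1.5) = (k₁/k₂)·C_R^0.5.
= (6.22×6.510^2) / (3.31×6.510^1.5) = 263.6/54.98 = 4.79.

4.79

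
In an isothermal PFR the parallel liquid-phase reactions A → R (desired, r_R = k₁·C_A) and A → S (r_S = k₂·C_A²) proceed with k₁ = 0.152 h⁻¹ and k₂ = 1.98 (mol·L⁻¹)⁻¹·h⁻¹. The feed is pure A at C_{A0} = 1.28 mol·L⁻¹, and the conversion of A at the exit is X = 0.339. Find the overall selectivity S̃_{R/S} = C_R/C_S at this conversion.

0.0732

C_A = C_{A0}(1−X) = 0.8461 mol·L⁻¹.
Along a PFR/batch, dC_R/dC_A = −r_R/(r_R+r_S) = −k₁/(k₁+k₂·C_A).
Integrating from C_{A0} to C_A: C_R = (0.152/1.98)·ln[(0.152+1.98·1.28)/(0.152+1.98·0.846)] = 0.07677·ln(2.686/1.827) = 0.02959 mol·L⁻¹.
C_S = (C_{A0}−C_A)−C_R = 0.4043 mol·L⁻¹; S̃_{R/S} = 0.02959/0.4043 = 0.0732.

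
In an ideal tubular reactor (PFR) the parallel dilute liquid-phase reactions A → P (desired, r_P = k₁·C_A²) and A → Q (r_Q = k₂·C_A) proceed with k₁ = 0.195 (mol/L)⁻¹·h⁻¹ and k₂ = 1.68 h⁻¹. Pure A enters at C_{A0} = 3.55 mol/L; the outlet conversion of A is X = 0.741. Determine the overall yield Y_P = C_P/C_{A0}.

C_A = C_{A0}(1−X) = 0.9194 mol/L.
Along a PFR/batch, dC_Q/dC_A = −r_Q/(r_P+r_Q) = −k₂/(k₂+k₁·C_A).
Integrating from C_{A0} to C_A: C_Q = (1.68/0.195)·ln[(1.68+0.195·3.55)/(1.68+0.195·0.919)] = 8.615·ln(2.372/1.859) = 2.099 mol/L.
Then C_P = (C_{A0}−C_A) − C_Q = 2.631 − 2.099 = 0.5315 mol/L.
Y_P = C_P/C_{A0} = 0.5315/3.55 = 0.150.

0.150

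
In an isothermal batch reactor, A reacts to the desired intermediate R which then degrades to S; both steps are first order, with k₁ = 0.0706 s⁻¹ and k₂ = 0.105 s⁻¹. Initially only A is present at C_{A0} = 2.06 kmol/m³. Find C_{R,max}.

For a first-order series the maximum intermediate yield is C_{R,max}/C_{A0} = (k₁/k₂)^[k₂/(k₂−k₁)].
= (0.0706/0.105)^(0.105/(0.105−0.0706)) = (0.6724)^(3.052) = 0.2977.
C_{R,max} = 0.2977×2.06 = 0.613 kmol/m³.

0.613 kmol/m³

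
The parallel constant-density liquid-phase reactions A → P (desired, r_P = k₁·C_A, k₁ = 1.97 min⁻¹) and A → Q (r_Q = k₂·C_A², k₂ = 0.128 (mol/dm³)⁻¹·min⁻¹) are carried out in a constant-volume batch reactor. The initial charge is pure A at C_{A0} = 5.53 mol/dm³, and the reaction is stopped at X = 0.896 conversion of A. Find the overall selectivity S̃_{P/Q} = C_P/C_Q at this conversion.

5.23

C_A = C_{A0}(1−X) = 0.5751 mol/dm³.
Along a PFR/batch, dC_P/dC_A = −r_P/(r_P+r_Q) = −k₁/(k₁+k₂·C_A).
Integrating from C_{A0} to C_A: C_P = (1.97/0.128)·ln[(1.97+0.128·5.53)/(1.97+0.128·0.575)] = 15.39·ln(2.678/2.044) = 4.160 mol/dm³.
C_Q = (C_{A0}−C_A)−C_P = 0.7949 mol/dm³; S̃_{P/Q} = 4.160/0.7949 = 5.23.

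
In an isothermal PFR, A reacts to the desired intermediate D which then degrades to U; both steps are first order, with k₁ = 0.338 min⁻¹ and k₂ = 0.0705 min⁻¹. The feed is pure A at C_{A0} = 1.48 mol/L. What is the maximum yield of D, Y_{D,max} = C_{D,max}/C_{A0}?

0.662

Evaluating C_D at τ_opt = ln(k₂/k₁)/(k₂−k₁) gives C_{D,max}/C_{A0} = (k₁/k₂)^[k₂/(k₂−k₁)].
= (0.338/0.0705)^(0.0705/(0.0705−0.338)) = (4.794)^(-0.2636) = 0.6616.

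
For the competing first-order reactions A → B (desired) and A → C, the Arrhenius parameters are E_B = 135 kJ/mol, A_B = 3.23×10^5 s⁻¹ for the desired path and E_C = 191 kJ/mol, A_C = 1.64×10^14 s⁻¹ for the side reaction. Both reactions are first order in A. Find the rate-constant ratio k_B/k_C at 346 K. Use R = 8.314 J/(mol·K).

Since both paths have the same order in A, the concentration cancels and S_{B/C} = k_B/k_C = (A_B/A_C)·exp[(E_C−E_B)/(RT)].
(E_C−E_B)/(RT) = (191−135)×10³/(8.314×346) = 56000/2877 = 19.47.
k_B/k_C = (3.23×10^5/1.64×10^14)·exp(19.47) = 1.970×10^-9 × 2.848×10^8 = 0.561.
Since E_B < E_C, lowering the temperature improves selectivity toward B.

0.561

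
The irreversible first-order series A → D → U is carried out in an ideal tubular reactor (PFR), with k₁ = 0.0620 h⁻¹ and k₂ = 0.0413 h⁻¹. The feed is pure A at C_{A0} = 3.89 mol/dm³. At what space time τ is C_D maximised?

19.6 h

For first-order series the maximum of C_D occurs at τ_opt = ln(k₂/k₁)/(k₂−k₁).
= ln(0.0413/0.0620)/(0.0413−0.0620) = ln(0.6661)/-0.02070 = -0.4063/-0.02070 = 19.6 h.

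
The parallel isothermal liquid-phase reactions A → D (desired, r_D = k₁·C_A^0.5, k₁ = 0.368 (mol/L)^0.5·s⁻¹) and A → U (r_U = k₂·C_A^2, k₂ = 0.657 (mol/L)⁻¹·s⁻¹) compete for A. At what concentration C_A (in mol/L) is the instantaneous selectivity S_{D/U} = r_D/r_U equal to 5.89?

S_{D/U} = (k₁/k₂)·C_A^-1.5 ⇒ C_A = (S·k₂/k₁)^(1/(-1.5)).
= (5.89×0.657/0.368)^(-0.6667) = (10.52)^(-0.6667) = 0.208 mol/L.

0.208 mol/L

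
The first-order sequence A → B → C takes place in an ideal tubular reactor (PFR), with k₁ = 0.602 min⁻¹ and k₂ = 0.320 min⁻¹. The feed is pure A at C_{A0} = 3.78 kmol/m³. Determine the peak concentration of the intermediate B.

For a first-order series the maximum intermediate yield is C_{B,max}/C_{A0} = (k₁/k₂)^[k₂/(k₂−k₁)].
= (0.602/0.320)^(0.320/(0.320−0.602)) = (1.881)^(-1.135) = 0.4882.
C_{B,max} = 0.4882×3.78 = 1.85 kmol/m³.

1.85 kmol/m³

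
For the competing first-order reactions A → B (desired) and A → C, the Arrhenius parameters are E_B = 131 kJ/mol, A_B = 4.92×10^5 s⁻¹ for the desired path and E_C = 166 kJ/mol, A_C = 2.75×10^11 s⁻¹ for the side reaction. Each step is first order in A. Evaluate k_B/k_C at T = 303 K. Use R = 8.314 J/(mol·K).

With equal orders, S_{B/C} = k_B/k_C = (A_B/A_C)·exp[(E_C−E_B)/(RT)].
(E_C−E_B)/(RT) = (166−131)×10³/(8.314×303) = 35000/2519 = 13.89.
k_B/k_C = (4.92×10^5/2.75×10^11)·exp(13.89) = 1.789×10^-6 × 1.081×10^6 = 1.93.

1.93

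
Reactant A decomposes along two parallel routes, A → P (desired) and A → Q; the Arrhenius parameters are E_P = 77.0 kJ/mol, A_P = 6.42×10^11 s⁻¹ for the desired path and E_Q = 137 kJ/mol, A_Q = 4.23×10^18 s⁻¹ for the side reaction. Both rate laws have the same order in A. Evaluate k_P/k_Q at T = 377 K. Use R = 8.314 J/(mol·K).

31.2

k_P/k_Q = (A_P/A_Q)·exp[−(E_P−E_Q)/(RT)] = (A_P/A_Q)·exp[(E_Q−E_P)/(RT)].
(E_Q−E_P)/(RT) = (137−77.0)×10³/(8.314×377) = 60000/3134 = 19.14.
k_P/k_Q = (6.42×10^11/4.23×10^18)·exp(19.14) = 1.518×10^-7 × 2.058×10^8 = 31.2.
Since E_P < E_Q, lowering the temperature improves selectivity toward P.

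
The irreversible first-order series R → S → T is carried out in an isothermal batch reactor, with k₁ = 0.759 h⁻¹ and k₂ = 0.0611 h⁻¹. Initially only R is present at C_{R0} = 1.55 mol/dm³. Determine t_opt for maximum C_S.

3.61 h

Setting dC_S/dt = 0 gives t_opt = ln(k₂/k₁)/(k₂−k₁).
= ln(0.0611/0.759)/(0.0611−0.759) = ln(0.08050)/-0.6979 = -2.519/-0.6979 = 3.61 h.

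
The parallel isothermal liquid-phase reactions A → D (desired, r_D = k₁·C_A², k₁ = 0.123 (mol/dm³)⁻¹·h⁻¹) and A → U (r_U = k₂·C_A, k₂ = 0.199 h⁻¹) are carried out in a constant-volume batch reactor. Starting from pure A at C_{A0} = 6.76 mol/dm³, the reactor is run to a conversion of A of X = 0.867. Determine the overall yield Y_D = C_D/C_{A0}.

C_A = C_{A0}(1−X) = 0.8991 mol/dm³.
Along a PFR/batch, dC_U/dC_A = −r_U/(r_D+r_U) = −k₂/(k₂+k₁·C_A).
Integrating from C_{A0} to C_A: C_U = (0.199/0.123)·ln[(0.199+0.123·6.76)/(0.199+0.123·0.899)] = 1.618·ln(1.030/0.3096) = 1.946 mol/dm³.
Then C_D = (C_{A0}−C_A) − C_U = 5.861 − 1.946 = 3.915 mol/dm³.
Y_D = C_D/C_{A0} = 3.915/6.76 = 0.579.

0.579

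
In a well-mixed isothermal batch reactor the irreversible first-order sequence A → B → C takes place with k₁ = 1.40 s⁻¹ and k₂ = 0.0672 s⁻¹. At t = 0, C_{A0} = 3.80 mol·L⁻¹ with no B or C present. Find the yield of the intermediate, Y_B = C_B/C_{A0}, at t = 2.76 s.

For first-order series with pure A initially, C_B(t) = k₁C_{A0}/(k₂−k₁)·(e^(−k₁t) − e^(−k₂t)).
e^(−k₁t) = e^(−1.40×2.76) = e^(−3.864) = 0.02098; e^(−k₂t) = e^(−0.1855) = 0.8307.
C_B = 1.40×3.80/(0.0672−1.40) × (0.02098−0.8307) = (-3.992)×(-0.8097) = 3.232 mol·L⁻¹.
Y_B = C_B/C_{A0} = 3.232/3.80 = 0.851.

0.851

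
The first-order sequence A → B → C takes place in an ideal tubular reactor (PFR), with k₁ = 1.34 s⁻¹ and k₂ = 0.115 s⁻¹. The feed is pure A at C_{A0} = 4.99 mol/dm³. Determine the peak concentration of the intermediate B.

3.96 mol/dm³

For a first-order series the maximum intermediate yield is C_{B,max}/C_{A0} = (k₁/k₂)^[k₂/(k₂−k₁)].
= (1.34/0.115)^(0.115/(0.115−1.34)) = (11.65)^(-0.09388) = 0.7941.
C_{B,max} = 0.7941×4.99 = 3.96 mol/dm³.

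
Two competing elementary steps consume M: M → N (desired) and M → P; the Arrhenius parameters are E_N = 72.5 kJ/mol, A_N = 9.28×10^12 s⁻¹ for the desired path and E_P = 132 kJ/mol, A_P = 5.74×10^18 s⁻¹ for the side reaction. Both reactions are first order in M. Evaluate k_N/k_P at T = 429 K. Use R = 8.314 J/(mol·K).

Since both paths have the same order in M, the concentration cancels and S_{N/P} = k_N/k_P = (A_N/A_P)·exp[(E_P−E_N)/(RT)].
(E_P−E_N)/(RT) = (132−72.5)×10³/(8.314×429) = 59500/3567 = 16.68.
k_N/k_P = (9.28×10^12/5.74×10^18)·exp(16.68) = 1.617×10^-6 × 1.758×10^7 = 28.4.

28.4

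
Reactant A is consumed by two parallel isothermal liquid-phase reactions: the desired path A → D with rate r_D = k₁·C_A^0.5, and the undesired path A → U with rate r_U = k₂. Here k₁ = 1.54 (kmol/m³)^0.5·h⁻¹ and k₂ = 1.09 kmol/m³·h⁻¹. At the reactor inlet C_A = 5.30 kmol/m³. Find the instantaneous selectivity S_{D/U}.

3.25

S_{D/U} = r_D/r_U = (k₁·C_A^0.5)/(k₂) = (k₁/k₂)·C_A^0.5.
= (1.54×5.300^0.5) / (1.09) = 3.545/1.090 = 3.25.
Since the desired path is higher order in A, keeping C_A high (PFR or concentrated feed) favours D.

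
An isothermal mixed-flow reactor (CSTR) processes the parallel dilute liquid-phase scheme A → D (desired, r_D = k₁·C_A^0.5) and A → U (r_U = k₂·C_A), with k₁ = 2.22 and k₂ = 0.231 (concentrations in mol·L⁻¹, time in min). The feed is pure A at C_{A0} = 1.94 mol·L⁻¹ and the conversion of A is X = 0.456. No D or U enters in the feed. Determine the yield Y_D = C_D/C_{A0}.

0.412

Exit C_A = C_{A0}(1−X) = 1.94×0.544 = 1.055 mol·L⁻¹.
Rates in a CSTR are evaluated at the outlet concentration: r_D = 2.22×1.055^0.5 = 2.281, r_U = 0.231×1.055 = 0.2438.
Fraction of consumed A going to D: r_D/(r_D+r_U) = 0.9034.
C_D = 0.9034·C_{A0}·X = 0.9034×1.94×0.456 = 0.799 mol·L⁻¹; Y_D = C_D/C_{A0} = 0.412.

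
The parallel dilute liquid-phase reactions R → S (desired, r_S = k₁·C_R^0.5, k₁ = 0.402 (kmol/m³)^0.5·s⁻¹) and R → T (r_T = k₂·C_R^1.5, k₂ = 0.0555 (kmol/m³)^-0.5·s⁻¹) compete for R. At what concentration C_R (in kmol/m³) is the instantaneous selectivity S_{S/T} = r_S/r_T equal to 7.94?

0.912 kmol/m³

S_{S/T} = (k₁/k₂)·C_R⁻¹ ⇒ C_R = (S·k₂/k₁)^(-1).
= (7.94×0.0555/0.402)^(-1) = (1.096)^(-1) = 0.912 kmol/m³.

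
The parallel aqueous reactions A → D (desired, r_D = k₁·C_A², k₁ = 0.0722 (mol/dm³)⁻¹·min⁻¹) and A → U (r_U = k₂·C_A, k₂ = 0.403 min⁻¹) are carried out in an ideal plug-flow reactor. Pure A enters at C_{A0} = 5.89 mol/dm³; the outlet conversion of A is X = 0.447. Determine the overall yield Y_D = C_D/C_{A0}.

C_A = C_{A0}(1−X) = 3.257 mol/dm³.
Along a PFR/batch, dC_U/dC_A = −r_U/(r_D+r_U) = −k₂/(k₂+k₁·C_A).
Integrating from C_{A0} to C_A: C_U = (0.403/0.0722)·ln[(0.403+0.0722·5.89)/(0.403+0.0722·3.26)] = 5.582·ln(0.8283/0.6382) = 1.455 mol/dm³.
Then C_D = (C_{A0}−C_A) − C_U = 2.633 − 1.455 = 1.178 mol/dm³.
Y_D = C_D/C_{A0} = 1.178/5.89 = 0.200.

0.200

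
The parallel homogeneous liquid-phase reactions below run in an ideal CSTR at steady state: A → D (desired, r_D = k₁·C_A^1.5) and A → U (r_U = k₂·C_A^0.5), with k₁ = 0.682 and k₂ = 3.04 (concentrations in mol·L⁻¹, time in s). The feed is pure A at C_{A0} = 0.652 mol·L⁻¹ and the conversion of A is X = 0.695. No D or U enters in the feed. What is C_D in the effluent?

0.0194 mol·L⁻¹

Exit C_A = C_{A0}(1−X) = 0.652×0.305 = 0.1989 mol·L⁻¹.
In a CSTR the entire volume is at exit conditions, so r_D = 0.682×0.1989^1.5 = 0.06048 and r_U = 3.04×0.1989^0.5 = 1.356.
Fraction of consumed A going to D: r_D/(r_D+r_U) = 0.04271.
C_D = 0.04271·C_{A0}·X = 0.04271×0.652×0.695 = 0.0194 mol·L⁻¹.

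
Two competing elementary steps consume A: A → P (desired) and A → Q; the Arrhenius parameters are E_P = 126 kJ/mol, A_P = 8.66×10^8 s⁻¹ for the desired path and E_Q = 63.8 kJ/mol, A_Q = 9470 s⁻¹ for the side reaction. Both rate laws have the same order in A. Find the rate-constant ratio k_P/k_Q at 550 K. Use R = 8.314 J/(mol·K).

With equal orders, S_{P/Q} = k_P/k_Q = (A_P/A_Q)·exp[(E_Q−E_P)/(RT)].
(E_Q−E_P)/(RT) = (63.8−126)×10³/(8.314×550) = -62200/4573 = -13.60.
k_P/k_Q = (8.66×10^8/9470)·exp(-13.60) = 91447 × 1.237×10^-6 = 0.113.

0.113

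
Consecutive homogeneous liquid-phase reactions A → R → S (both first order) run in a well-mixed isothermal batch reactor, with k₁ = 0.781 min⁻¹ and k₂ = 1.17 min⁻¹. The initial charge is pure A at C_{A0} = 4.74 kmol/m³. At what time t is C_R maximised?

1.04 min

Setting dC_R/dt = 0 gives t_opt = ln(k₂/k₁)/(k₂−k₁).
= ln(1.17/0.781)/(1.17−0.781) = ln(1.498)/0.3890 = 0.4042/0.3890 = 1.04 min.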